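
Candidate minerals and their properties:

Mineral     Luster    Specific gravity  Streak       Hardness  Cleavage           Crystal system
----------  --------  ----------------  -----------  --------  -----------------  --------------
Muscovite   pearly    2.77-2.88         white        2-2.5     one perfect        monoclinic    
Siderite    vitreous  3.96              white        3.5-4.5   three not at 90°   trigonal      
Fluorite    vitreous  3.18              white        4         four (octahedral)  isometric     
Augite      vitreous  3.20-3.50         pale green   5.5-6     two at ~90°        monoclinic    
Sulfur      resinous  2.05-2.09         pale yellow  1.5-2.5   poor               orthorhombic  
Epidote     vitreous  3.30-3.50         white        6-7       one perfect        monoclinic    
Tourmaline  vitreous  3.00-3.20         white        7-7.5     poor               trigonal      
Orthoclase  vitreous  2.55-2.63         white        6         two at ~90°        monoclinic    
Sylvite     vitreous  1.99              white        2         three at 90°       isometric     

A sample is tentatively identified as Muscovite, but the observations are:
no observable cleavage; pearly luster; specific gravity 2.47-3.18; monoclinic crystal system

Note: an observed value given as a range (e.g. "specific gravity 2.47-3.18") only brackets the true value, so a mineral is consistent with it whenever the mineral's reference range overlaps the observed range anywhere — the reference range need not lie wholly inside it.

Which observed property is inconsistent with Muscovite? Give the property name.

cleavage

No observable cleavage: Muscovite has cleavage one perfect — outside the reference range.
Pearly luster: Muscovite has pearly luster — agrees.
Specific gravity 2.47-3.18: Muscovite has SG 2.77-2.88 — agrees.
Monoclinic crystal system: Muscovite has monoclinic system — agrees.
The cleavage is the one property that does not fit.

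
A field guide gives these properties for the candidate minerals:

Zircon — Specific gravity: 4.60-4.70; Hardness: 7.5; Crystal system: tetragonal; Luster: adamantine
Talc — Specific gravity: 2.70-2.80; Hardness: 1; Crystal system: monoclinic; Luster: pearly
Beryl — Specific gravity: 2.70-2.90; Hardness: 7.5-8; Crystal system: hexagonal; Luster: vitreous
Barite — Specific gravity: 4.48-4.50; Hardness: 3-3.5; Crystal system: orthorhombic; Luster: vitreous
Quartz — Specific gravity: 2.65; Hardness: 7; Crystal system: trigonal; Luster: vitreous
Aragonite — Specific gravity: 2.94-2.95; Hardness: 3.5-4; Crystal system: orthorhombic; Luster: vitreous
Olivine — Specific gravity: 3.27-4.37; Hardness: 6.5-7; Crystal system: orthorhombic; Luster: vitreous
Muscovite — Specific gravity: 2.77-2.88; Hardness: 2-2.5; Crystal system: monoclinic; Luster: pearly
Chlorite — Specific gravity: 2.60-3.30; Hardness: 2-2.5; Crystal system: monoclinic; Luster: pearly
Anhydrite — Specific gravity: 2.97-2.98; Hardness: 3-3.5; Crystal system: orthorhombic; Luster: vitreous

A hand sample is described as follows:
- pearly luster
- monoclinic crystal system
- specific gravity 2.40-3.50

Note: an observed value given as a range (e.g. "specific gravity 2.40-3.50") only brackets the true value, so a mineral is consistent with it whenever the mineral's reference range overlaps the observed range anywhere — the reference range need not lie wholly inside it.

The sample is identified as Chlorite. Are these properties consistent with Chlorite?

Yes

Pearly luster — agrees with Chlorite (pearly luster).
Monoclinic crystal system — agrees with Chlorite (monoclinic system).
Specific gravity 2.40-3.50 — agrees with Chlorite (SG 2.60-3.30).
Every observed property is compatible with the reference values for Chlorite.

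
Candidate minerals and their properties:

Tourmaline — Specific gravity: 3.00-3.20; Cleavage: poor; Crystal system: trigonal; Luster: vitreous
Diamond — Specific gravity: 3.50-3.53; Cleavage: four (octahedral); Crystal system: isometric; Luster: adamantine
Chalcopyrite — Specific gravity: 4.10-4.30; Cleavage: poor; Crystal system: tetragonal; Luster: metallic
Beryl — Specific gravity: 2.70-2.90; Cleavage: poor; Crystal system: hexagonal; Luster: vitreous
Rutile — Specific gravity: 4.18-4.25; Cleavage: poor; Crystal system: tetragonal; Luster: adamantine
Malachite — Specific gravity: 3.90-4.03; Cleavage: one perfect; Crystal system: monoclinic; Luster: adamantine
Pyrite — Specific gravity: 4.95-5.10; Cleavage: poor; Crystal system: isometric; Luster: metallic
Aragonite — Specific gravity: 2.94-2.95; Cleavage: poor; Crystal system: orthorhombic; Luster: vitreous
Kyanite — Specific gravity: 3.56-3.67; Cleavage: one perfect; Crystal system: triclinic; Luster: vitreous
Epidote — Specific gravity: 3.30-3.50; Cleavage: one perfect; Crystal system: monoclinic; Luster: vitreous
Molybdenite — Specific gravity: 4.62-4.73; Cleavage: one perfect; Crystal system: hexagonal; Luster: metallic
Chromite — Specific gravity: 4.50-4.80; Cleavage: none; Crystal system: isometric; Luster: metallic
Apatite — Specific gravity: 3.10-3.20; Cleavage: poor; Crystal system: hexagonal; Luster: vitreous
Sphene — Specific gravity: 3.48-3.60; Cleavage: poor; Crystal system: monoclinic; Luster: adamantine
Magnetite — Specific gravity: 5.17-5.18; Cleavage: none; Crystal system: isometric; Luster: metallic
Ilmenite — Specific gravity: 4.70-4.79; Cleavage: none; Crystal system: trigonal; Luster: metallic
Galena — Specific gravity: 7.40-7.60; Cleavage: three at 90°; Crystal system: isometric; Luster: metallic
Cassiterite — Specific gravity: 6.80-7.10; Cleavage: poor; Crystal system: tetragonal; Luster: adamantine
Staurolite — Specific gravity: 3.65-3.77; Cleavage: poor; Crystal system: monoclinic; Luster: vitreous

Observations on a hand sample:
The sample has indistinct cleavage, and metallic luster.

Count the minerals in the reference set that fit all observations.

2

Indistinct cleavage: Tourmaline, Chalcopyrite, Beryl, Rutile, Pyrite, Aragonite, Apatite, Sphene, Cassiterite, Staurolite remain.
Metallic luster: narrows the field to Chalcopyrite, Pyrite.
The minerals that satisfy all observations are Chalcopyrite, Pyrite.
That is 2 minerals.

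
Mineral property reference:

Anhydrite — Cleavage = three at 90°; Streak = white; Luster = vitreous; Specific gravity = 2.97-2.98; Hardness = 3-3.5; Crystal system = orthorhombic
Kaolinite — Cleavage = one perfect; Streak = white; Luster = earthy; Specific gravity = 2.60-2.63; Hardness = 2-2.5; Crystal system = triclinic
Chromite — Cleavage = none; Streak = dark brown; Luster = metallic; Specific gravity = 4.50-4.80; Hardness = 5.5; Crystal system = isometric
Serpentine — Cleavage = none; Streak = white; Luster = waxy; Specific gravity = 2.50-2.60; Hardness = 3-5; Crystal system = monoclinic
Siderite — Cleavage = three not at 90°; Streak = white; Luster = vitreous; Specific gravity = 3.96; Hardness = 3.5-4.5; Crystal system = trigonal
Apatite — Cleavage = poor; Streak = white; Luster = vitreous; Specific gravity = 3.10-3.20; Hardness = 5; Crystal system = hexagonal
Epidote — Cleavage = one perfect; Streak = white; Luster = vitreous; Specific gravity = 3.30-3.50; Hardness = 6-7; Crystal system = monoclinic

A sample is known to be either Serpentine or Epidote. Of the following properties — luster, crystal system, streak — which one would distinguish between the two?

Luster: Serpentine waxy, Epidote vitreous — distinct.
Crystal system: both monoclinic — no difference.
Streak: both white — no difference.
Only luster differs between Serpentine and Epidote among the listed tests.

luster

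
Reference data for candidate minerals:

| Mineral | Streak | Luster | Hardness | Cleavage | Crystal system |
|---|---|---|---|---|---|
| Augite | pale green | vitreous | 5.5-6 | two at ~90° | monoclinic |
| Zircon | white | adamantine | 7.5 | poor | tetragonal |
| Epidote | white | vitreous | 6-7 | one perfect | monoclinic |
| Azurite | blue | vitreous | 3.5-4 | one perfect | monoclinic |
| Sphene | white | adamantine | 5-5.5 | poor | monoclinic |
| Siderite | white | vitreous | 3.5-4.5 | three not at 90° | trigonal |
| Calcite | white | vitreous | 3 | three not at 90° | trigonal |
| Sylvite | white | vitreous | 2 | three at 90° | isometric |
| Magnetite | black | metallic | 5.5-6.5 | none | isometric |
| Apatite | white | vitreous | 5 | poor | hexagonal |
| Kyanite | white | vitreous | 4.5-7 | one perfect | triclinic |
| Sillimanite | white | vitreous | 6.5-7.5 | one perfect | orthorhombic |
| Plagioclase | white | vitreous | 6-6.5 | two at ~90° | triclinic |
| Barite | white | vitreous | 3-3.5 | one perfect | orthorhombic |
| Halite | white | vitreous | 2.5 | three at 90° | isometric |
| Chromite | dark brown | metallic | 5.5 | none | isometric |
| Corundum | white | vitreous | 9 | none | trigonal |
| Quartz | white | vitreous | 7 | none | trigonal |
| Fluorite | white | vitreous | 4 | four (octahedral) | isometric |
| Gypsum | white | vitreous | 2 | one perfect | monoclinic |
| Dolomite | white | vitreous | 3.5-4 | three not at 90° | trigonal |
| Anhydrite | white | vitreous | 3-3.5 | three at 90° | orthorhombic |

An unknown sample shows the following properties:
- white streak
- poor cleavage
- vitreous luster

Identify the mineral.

Apatite

White streak rules out Augite, Azurite, Magnetite, Chromite.
Poor cleavage: only Zircon, Sphene, Apatite remain.
Vitreous luster: only Apatite remains.
Apatite is the sole remaining match.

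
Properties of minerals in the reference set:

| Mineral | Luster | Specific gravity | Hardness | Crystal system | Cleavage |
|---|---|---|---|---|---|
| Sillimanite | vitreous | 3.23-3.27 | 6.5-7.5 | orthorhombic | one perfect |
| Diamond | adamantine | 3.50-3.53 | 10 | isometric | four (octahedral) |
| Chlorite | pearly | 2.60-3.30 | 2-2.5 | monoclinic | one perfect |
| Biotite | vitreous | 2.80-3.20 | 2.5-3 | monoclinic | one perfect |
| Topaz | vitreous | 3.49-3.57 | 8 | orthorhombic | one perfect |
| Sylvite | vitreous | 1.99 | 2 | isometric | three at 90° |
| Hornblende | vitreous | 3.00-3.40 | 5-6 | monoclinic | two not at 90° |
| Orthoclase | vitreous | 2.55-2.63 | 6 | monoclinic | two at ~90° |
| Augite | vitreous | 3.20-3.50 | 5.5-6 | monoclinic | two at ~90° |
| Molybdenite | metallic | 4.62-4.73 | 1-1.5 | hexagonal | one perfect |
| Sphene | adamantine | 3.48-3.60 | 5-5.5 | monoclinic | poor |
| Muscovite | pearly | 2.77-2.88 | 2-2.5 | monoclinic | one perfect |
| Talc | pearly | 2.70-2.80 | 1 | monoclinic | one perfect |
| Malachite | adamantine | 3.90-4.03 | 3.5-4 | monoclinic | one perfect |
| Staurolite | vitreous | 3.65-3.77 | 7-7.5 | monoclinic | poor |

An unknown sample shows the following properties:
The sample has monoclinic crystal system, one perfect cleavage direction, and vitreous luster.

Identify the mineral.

Monoclinic crystal system eliminates Sillimanite, Diamond, Topaz, Sylvite, Molybdenite.
One perfect cleavage direction excludes Hornblende, Orthoclase, Augite, Sphene, Staurolite.
Vitreous luster — narrows the field to Biotite.
Biotite is the sole remaining match.

Biotite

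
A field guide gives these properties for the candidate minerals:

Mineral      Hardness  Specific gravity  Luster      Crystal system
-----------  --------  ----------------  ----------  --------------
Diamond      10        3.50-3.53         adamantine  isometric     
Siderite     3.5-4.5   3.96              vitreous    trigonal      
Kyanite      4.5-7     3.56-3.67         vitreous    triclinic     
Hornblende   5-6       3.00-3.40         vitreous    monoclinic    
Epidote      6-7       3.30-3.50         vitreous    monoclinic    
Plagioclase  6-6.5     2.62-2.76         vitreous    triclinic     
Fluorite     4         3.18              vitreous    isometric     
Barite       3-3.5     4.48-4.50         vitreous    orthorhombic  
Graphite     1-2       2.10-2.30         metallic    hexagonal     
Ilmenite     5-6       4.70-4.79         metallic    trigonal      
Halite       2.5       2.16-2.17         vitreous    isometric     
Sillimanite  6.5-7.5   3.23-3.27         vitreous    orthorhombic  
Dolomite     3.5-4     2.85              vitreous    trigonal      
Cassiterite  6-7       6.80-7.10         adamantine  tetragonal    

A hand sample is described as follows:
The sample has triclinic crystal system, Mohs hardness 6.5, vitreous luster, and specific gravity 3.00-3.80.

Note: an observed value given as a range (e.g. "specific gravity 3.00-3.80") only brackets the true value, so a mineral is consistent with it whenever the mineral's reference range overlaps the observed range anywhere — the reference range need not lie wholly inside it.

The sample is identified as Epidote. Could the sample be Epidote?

No

Triclinic crystal system — Epidote has monoclinic system; a mismatch.
Mohs hardness 6.5 — consistent with Epidote (hardness 6-7).
Vitreous luster — consistent with Epidote (vitreous luster).
Specific gravity 3.00-3.80 — consistent with Epidote (SG 3.30-3.50).
Crystal system alone is enough to reject Epidote.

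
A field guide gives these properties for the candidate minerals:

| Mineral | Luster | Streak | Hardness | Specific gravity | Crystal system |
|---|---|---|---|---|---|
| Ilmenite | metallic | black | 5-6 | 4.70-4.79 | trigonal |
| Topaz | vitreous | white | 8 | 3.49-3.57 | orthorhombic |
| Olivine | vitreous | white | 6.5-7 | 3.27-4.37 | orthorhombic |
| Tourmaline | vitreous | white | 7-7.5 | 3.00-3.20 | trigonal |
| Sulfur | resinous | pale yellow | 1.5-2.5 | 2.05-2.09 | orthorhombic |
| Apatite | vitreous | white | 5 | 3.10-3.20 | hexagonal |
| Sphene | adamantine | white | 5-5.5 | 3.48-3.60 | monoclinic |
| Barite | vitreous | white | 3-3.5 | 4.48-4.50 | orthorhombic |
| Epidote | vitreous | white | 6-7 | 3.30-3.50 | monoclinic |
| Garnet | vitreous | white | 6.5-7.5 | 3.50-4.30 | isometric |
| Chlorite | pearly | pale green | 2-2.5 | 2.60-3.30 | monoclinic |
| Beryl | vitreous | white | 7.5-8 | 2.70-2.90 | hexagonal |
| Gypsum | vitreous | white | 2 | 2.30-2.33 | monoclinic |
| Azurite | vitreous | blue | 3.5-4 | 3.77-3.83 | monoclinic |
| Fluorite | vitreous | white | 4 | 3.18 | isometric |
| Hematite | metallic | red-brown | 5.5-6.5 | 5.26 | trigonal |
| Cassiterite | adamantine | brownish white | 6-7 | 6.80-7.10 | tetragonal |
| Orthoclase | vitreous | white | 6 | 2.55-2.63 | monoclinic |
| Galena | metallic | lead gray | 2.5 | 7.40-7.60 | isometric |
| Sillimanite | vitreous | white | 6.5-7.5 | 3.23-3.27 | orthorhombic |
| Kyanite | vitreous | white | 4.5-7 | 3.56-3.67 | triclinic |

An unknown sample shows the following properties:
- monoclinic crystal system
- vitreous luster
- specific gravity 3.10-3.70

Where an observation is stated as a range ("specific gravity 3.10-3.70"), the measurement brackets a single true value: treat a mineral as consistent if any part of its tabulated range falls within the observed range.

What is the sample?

Epidote

Monoclinic crystal system — leaves Sphene, Epidote, Chlorite, Gypsum, Azurite, Orthoclase.
Vitreous luster rules out Sphene, Chlorite.
Specific gravity 3.10-3.70 — Epidote remains.
The only mineral consistent with every observation is Epidote.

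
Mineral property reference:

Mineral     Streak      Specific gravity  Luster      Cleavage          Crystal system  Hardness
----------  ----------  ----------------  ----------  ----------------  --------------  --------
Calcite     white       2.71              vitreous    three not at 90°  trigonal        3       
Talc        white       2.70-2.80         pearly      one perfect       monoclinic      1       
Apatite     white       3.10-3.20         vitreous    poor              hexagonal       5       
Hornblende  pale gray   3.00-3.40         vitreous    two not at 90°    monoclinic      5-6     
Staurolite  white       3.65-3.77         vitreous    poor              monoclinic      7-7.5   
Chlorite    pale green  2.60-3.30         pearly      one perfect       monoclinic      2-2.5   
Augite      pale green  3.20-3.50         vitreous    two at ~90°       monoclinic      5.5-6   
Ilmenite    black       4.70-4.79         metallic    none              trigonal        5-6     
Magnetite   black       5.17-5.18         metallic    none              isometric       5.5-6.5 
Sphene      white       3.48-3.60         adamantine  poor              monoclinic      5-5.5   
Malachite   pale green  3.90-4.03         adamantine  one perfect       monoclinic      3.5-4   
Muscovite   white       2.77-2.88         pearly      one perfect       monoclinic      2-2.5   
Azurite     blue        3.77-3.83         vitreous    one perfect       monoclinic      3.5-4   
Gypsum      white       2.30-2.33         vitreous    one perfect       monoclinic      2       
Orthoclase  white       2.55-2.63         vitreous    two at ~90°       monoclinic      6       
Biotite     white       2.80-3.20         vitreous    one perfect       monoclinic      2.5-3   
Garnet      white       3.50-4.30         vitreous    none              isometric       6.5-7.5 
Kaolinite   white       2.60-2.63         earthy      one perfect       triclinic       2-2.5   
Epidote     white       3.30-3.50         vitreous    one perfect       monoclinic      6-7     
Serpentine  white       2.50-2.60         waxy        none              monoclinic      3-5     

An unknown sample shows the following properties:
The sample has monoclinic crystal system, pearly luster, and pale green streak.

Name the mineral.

Monoclinic crystal system is inconsistent with Calcite, Apatite, Ilmenite, Magnetite, Garnet, Kaolinite.
Pearly luster — Talc, Chlorite, Muscovite remain.
Pale green streak — leaves Chlorite.
Only Chlorite satisfies all observations.

Chlorite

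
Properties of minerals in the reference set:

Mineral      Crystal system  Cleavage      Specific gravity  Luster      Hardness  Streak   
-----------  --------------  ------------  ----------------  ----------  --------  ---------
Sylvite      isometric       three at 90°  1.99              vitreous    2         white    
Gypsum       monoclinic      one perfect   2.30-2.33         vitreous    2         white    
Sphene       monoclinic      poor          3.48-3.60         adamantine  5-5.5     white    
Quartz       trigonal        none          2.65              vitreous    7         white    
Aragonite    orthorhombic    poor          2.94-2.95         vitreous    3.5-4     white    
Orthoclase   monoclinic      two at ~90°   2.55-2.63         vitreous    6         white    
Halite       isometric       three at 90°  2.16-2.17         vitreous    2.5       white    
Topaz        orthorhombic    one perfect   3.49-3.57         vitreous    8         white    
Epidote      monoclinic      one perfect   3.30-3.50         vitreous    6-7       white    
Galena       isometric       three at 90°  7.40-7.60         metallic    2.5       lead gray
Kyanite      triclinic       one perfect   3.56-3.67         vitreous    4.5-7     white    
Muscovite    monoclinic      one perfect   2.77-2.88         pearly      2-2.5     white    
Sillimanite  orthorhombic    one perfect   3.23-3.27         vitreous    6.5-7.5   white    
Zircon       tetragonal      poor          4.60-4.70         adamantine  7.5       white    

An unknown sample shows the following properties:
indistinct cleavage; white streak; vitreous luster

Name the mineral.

Aragonite

Indistinct cleavage: leaves Sphene, Aragonite, Zircon.
White streak: every remaining candidate is consistent.
Vitreous luster: only Aragonite remains.
Aragonite is the sole remaining match.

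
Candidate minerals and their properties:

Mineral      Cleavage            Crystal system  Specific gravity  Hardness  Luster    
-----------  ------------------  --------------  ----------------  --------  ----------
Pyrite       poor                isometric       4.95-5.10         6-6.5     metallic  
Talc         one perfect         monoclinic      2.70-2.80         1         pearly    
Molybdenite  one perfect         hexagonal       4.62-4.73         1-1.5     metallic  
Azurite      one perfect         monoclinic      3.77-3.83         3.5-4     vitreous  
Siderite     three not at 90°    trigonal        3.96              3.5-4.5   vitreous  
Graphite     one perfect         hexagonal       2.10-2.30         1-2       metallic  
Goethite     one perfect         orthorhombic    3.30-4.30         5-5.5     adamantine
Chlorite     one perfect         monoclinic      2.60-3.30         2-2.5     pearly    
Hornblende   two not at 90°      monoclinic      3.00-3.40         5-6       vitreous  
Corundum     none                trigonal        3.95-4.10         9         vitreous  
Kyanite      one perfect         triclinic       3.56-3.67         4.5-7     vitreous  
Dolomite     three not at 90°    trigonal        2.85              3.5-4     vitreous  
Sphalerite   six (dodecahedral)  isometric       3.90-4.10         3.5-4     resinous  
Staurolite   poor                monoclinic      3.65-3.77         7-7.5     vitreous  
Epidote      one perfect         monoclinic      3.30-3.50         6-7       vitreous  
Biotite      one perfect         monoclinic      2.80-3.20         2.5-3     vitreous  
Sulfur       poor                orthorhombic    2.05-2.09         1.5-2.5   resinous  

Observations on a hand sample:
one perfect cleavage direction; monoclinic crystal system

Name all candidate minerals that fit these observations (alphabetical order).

Azurite, Biotite, Chlorite, Epidote, Talc

One perfect cleavage direction: only Talc, Molybdenite, Azurite, Graphite, Goethite, Chlorite, Kyanite, Epidote, Biotite remain.
Monoclinic crystal system is inconsistent with Molybdenite, Graphite, Goethite, Kyanite.
The minerals that satisfy all observations are Azurite, Biotite, Chlorite, Epidote, Talc.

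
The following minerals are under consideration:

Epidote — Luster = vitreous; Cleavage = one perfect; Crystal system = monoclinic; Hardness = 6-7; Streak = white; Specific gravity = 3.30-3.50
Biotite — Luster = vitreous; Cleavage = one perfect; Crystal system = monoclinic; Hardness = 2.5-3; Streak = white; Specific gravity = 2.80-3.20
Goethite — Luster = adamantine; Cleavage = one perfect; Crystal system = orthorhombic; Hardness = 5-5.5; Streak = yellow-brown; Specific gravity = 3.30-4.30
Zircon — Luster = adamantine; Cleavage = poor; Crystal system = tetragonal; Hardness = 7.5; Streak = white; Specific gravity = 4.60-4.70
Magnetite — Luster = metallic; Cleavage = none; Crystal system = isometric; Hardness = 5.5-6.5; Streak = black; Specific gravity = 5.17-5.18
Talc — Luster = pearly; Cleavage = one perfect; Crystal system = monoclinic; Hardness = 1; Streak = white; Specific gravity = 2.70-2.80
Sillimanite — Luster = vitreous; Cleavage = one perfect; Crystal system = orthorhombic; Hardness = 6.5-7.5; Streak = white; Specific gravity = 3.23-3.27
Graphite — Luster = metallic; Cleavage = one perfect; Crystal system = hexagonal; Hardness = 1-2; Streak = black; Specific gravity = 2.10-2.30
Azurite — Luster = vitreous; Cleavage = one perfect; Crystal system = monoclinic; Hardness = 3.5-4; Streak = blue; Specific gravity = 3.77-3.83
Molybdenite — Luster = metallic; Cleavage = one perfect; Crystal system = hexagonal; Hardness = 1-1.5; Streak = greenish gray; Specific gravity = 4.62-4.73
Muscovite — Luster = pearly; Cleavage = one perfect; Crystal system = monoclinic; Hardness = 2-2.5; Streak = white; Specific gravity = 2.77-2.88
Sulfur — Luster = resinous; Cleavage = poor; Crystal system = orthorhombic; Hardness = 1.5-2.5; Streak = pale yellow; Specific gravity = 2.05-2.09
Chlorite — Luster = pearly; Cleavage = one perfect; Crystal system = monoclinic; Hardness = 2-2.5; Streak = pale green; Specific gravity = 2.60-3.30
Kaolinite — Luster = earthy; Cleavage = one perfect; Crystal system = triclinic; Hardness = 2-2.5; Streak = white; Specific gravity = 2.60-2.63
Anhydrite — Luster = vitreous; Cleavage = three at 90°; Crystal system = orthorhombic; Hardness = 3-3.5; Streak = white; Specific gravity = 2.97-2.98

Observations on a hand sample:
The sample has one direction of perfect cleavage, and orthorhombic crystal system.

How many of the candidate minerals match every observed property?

One direction of perfect cleavage is inconsistent with Zircon, Magnetite, Sulfur, Anhydrite.
Orthorhombic crystal system: narrows the field to Goethite, Sillimanite.
Consistent with every observation: Goethite, Sillimanite.
That is 2 minerals.

2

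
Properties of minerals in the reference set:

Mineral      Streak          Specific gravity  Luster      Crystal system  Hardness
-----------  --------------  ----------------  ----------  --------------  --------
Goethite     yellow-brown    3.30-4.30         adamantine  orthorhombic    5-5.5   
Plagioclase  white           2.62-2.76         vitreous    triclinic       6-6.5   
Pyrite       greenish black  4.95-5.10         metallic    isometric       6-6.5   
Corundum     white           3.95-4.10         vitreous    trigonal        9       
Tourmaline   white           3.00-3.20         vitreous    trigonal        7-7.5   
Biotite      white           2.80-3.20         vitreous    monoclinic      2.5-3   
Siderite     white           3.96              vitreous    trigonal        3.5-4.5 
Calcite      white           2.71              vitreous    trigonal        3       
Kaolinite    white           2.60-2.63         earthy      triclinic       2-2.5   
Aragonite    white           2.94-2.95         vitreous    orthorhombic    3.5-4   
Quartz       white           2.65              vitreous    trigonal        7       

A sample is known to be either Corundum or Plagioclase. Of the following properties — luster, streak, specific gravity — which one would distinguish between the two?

specific gravity

Luster: both vitreous — identical.
Streak: both white — identical.
Specific gravity: Corundum 3.95-4.10, Plagioclase 2.62-2.76 — distinct.
Specific gravity is the diagnostic property here.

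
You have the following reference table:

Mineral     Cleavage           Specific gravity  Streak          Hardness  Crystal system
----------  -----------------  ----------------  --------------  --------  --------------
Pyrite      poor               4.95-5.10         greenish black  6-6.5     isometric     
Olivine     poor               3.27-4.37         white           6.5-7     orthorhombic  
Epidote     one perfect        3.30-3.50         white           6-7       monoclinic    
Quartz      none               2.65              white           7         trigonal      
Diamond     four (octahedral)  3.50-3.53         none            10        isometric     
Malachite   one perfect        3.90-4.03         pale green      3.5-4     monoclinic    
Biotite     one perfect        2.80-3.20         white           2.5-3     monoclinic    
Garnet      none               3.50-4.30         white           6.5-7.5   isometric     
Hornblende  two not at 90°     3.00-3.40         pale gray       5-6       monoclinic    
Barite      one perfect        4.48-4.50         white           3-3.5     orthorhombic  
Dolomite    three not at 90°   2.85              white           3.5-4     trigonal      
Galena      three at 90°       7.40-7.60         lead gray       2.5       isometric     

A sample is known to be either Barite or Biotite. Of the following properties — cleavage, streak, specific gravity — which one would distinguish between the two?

specific gravity

Cleavage: both one perfect — identical.
Streak: both white — identical.
Specific gravity: Barite 4.48-4.50, Biotite 2.80-3.20 — these differ.
Specific gravity is the diagnostic property here.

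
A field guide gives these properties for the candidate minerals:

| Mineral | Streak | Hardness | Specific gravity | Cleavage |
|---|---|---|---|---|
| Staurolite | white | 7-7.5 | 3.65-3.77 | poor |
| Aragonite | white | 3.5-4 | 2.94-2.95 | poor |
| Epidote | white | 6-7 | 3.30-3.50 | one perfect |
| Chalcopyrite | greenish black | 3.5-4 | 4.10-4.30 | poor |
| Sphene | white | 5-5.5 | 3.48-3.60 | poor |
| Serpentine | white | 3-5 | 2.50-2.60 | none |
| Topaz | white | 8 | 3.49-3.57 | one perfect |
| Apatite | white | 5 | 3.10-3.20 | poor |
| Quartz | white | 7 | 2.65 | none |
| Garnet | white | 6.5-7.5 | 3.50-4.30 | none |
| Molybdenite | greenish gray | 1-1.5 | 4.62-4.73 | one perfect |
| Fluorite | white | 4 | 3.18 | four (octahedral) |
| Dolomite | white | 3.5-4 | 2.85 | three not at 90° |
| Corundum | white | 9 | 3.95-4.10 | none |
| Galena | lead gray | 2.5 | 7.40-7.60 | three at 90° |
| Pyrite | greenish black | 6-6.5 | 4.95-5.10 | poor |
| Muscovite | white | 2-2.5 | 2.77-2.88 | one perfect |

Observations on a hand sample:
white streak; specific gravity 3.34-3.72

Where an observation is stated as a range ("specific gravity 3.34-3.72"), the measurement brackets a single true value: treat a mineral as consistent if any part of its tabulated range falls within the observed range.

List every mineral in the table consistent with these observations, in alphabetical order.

Epidote, Garnet, Sphene, Staurolite, Topaz

White streak rules out Chalcopyrite, Molybdenite, Galena, Pyrite.
Specific gravity 3.34-3.72: Staurolite, Epidote, Sphene, Topaz, Garnet remain.
Consistent with every observation: Epidote, Garnet, Sphene, Staurolite, Topaz.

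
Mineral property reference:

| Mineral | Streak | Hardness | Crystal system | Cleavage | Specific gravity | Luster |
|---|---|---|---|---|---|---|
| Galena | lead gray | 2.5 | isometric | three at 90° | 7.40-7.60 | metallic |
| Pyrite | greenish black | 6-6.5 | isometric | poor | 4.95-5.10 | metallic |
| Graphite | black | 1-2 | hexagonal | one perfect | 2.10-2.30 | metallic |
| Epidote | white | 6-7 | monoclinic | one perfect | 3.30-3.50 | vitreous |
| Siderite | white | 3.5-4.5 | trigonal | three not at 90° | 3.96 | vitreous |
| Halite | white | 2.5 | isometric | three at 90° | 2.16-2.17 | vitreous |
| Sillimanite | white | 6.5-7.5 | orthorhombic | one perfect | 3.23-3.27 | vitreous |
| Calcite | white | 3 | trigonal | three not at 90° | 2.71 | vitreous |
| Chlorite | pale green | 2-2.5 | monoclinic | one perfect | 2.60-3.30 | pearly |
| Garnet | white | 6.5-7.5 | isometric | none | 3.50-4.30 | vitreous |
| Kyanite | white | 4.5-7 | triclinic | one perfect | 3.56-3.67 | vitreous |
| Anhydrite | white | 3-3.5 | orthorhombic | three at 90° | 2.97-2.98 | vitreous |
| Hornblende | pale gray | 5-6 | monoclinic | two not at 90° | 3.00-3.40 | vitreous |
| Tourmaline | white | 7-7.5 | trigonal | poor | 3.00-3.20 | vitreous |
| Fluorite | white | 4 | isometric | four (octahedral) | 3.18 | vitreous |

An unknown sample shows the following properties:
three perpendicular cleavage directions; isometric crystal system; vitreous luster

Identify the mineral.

Halite

Three perpendicular cleavage directions — only Galena, Halite, Anhydrite remain.
Isometric crystal system eliminates Anhydrite.
Vitreous luster eliminates Galena.
The only mineral consistent with every observation is Halite.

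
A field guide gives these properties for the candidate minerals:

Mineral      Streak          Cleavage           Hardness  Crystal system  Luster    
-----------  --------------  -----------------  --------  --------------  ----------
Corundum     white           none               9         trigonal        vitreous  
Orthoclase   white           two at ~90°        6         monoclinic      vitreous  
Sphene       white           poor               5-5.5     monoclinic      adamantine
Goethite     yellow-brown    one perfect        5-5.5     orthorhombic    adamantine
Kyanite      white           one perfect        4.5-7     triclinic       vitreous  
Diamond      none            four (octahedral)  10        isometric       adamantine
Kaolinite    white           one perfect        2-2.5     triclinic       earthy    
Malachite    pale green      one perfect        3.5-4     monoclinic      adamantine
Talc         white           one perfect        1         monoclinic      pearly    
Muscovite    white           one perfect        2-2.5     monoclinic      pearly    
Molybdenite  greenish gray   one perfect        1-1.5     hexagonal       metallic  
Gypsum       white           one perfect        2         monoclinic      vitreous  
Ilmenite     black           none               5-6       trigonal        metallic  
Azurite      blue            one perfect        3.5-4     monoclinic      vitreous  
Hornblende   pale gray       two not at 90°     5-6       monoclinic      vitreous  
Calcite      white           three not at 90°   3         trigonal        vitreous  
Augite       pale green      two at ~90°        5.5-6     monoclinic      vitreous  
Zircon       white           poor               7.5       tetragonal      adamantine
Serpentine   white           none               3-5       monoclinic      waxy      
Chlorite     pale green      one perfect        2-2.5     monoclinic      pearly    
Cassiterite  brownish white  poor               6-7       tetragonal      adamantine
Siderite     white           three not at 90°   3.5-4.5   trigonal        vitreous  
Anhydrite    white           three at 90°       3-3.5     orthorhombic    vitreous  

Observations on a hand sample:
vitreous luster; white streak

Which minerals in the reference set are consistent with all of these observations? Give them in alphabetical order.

Vitreous luster — only Corundum, Orthoclase, Kyanite, Gypsum, Azurite, Hornblende, Calcite, Augite, Siderite, Anhydrite remain.
White streak is inconsistent with Azurite, Hornblende, Augite.
The minerals that satisfy all observations are Anhydrite, Calcite, Corundum, Gypsum, Kyanite, Orthoclase, Siderite.

Anhydrite, Calcite, Corundum, Gypsum, Kyanite, Orthoclase, Siderite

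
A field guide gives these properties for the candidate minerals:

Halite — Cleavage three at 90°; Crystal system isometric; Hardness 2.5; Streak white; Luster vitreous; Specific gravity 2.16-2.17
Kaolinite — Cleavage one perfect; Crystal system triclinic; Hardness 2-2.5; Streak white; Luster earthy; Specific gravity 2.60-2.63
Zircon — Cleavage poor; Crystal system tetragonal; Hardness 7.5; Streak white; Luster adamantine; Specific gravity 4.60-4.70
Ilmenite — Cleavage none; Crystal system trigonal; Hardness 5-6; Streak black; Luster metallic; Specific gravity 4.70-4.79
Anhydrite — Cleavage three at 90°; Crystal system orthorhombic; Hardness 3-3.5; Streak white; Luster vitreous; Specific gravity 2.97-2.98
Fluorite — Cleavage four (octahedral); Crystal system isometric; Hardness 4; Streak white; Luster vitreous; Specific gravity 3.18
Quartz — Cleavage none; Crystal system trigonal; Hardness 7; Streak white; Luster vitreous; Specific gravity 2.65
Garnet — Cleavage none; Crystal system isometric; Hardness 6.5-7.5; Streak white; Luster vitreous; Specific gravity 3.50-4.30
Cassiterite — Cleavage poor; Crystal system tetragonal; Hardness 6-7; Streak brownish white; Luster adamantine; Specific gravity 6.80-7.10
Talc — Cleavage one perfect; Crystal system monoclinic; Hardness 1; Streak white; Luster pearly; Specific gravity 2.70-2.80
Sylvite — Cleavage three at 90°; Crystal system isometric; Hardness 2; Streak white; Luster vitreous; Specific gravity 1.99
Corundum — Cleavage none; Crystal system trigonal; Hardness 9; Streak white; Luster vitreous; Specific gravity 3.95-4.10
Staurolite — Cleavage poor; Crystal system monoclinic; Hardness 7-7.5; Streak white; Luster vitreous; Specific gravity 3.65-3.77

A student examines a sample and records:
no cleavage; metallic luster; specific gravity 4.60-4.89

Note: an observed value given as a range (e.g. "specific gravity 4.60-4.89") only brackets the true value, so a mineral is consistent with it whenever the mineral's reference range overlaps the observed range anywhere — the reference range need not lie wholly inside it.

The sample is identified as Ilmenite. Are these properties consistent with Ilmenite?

Yes

No cleavage — matches Ilmenite (cleavage none).
Metallic luster — matches Ilmenite (metallic luster).
Specific gravity 4.60-4.89 — matches Ilmenite (SG 4.70-4.79).
All observations are consistent with the tabulated values for Ilmenite.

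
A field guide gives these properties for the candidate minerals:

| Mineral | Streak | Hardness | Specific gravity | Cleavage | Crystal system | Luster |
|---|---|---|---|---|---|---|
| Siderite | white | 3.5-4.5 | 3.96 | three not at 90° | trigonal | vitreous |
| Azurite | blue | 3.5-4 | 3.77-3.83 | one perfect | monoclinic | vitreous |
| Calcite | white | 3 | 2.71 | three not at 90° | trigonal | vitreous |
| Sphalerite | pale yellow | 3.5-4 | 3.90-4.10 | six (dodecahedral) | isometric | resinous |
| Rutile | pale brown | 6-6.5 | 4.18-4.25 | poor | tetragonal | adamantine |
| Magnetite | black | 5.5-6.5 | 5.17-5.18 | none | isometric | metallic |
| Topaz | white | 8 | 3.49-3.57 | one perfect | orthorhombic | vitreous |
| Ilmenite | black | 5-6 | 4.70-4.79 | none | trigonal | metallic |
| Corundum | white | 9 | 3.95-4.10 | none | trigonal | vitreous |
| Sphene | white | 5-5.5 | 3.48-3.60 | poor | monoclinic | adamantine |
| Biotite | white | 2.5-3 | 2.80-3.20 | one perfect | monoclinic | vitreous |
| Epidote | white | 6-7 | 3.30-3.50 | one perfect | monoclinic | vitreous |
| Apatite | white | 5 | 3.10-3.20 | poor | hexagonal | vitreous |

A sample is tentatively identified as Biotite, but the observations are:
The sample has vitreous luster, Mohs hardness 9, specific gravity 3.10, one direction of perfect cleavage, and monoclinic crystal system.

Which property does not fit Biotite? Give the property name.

hardness

Vitreous luster: Biotite has vitreous luster — within range.
Mohs hardness 9: Biotite has hardness 2.5-3 — outside the reference range.
Specific gravity 3.10: Biotite has SG 2.80-3.20 — within range.
One direction of perfect cleavage: Biotite has cleavage one perfect — within range.
Monoclinic crystal system: Biotite has monoclinic system — within range.
Everything matches except the hardness.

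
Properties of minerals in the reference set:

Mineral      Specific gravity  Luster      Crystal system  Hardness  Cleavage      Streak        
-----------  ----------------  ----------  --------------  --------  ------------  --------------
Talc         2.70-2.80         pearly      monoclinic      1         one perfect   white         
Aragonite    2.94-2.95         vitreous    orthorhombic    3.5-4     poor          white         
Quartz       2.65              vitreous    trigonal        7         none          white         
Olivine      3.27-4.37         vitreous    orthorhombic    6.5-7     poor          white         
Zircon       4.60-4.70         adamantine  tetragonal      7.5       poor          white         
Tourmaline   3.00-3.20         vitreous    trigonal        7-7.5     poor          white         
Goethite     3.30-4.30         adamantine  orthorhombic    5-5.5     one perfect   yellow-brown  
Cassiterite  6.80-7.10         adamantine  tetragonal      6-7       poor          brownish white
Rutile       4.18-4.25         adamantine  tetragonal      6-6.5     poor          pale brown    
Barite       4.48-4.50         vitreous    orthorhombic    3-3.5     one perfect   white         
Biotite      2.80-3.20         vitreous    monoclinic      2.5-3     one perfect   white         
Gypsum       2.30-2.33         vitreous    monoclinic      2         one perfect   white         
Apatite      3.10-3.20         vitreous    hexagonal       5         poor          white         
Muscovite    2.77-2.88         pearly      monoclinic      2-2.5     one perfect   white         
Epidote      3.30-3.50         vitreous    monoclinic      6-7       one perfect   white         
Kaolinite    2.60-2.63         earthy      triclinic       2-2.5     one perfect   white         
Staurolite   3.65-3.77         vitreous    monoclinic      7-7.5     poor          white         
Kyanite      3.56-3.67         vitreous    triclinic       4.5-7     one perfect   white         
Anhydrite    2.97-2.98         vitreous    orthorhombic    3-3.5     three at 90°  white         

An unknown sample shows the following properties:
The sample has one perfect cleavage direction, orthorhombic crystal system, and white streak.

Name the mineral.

One perfect cleavage direction: narrows the field to Talc, Goethite, Barite, Biotite, Gypsum, Muscovite, Epidote, Kaolinite, Kyanite.
Orthorhombic crystal system: only Goethite, Barite remain.
White streak is inconsistent with Goethite.
Only Barite satisfies all observations.

Barite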